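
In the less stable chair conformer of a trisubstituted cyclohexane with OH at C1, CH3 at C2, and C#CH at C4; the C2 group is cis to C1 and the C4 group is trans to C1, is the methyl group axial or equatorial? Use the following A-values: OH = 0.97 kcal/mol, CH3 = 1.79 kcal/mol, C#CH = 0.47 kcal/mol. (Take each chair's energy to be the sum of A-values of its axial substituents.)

axial

Chair I (hydroxyl axial, methyl equatorial, ethynyl axial): E = 1.44 kcal/mol.
Chair II (hydroxyl equatorial, methyl axial, ethynyl equatorial): E = 1.79 kcal/mol.
Chair II is the less stable (higher-energy) conformer, and in that chair the methyl group is axial.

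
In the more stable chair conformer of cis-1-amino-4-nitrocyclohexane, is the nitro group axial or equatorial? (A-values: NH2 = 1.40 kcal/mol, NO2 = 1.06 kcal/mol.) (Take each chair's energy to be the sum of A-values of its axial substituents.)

C1 and C4 have opposite parity, so for the cis isomer the two substituents are one axial and one equatorial in each chair.
Chair I (amino axial, nitro equatorial): E = 1.40 kcal/mol.
Chair II (amino equatorial, nitro axial): E = 1.06 kcal/mol.
Chair II is the more stable (lower-energy) conformer, and in that chair the nitro group is axial.

axial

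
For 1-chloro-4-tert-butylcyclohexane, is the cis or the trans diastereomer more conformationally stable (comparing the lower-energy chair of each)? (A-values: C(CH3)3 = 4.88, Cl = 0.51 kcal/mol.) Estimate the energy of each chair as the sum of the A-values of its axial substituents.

At 1,4 positions (parity opposite): cis → (a,e or e,a); trans → (e,e or a,a).
Best chair for cis: E = 0.51 kcal/mol; best chair for trans: E = 0.00 kcal/mol.
The trans isomer is lower by 0.51 kcal/mol.

trans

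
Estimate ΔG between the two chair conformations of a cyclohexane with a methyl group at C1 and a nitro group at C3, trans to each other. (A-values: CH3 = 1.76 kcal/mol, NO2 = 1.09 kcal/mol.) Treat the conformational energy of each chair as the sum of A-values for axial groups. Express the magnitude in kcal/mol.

0.67 kcal/mol

C1 and C3 have the same parity, so for the trans isomer the two substituents are one axial and one equatorial in each chair.
Chair I (methyl axial, nitro equatorial): E = 1.76 kcal/mol.
Chair II (methyl equatorial, nitro axial): E = 1.09 kcal/mol.
ΔE = 1.76 − 1.09 = 0.67 kcal/mol; chair II is more stable.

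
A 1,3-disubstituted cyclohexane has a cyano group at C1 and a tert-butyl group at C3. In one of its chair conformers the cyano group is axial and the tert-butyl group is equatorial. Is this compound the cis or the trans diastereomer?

trans

C1 and C3 have the same parity, so their axial bonds point in the same direction.
With same-parity carbons, two substituents on the same face are both axial or both equatorial; opposite faces give one of each.
Here the groups are axial/equatorial → opposite face → trans.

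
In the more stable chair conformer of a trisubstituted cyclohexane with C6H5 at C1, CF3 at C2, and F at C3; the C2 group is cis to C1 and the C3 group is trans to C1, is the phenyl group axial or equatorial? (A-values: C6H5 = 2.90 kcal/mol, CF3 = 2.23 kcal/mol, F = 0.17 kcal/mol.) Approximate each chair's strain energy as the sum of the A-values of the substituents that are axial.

Chair I (phenyl axial, trifluoromethyl equatorial, fluoro equatorial): E = 2.90 kcal/mol.
Chair II (phenyl equatorial, trifluoromethyl axial, fluoro axial): E = 2.40 kcal/mol.
Chair II is the more stable (lower-energy) conformer, and in that chair the phenyl group is equatorial.

equatorial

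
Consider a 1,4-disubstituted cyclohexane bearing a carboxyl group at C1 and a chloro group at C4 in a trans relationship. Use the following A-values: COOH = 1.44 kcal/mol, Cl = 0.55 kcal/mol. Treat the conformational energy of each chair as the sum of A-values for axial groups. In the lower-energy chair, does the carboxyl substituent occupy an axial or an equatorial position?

equatorial

C1 and C4 have opposite parity, so for the trans isomer the two substituents are e,e in one chair and a,a in the other.
Chair I (carboxyl axial, chloro axial): E = 1.99 kcal/mol.
Chair II (carboxyl equatorial, chloro equatorial): E = 0.00 kcal/mol.
Chair II is the more stable (lower-energy) conformer, and in that chair the carboxyl group is equatorial.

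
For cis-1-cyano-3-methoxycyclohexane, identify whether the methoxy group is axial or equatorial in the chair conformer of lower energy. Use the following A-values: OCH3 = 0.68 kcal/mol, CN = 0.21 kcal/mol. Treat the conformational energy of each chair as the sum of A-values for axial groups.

C1 and C3 have the same parity, so for the cis isomer the two substituents are e,e in one chair and a,a in the other.
Chair I (methoxy axial, cyano axial): E = 0.89 kcal/mol.
Chair II (methoxy equatorial, cyano equatorial): E = 0.00 kcal/mol.
Chair II is the more stable (lower-energy) conformer, and in that chair the methoxy group is equatorial.

equatorial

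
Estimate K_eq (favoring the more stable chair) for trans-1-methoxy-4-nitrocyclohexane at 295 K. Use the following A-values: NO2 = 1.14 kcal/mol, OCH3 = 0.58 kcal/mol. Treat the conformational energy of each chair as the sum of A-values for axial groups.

C1 and C4 have opposite parity, so for the trans isomer the two substituents are e,e in one chair and a,a in the other.
Chair I (nitro axial, methoxy axial): E = 1.72 kcal/mol; chair II (nitro equatorial, methoxy equatorial): E = 0.00 kcal/mol.
ΔG = 1.72 kcal/mol between the two chairs.
K = exp(ΔG/RT) with R = 1.987×10⁻³ kcal mol⁻¹ K⁻¹ and T = 295 K gives K ≈ 18.8.

K ≈ 18.8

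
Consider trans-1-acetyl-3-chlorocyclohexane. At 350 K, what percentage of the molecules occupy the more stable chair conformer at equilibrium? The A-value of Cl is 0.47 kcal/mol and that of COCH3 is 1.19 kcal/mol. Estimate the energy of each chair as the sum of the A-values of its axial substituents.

C1 and C3 have the same parity, so for the trans isomer the two substituents are one axial and one equatorial in each chair.
Chair I (chloro axial, acetyl equatorial): E = 0.47 kcal/mol; chair II (chloro equatorial, acetyl axial): E = 1.19 kcal/mol.
ΔG = 0.72 kcal/mol between the two chairs.
K = exp(ΔG/RT) with R = 1.987×10⁻³ kcal mol⁻¹ K⁻¹ and T = 350 K gives K ≈ 2.82.
Fraction in the lower-energy chair = K/(K+1) = 73.8%.

73.8%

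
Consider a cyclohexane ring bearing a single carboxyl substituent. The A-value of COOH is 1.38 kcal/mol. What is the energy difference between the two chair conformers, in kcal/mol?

1.38 kcal/mol

A monosubstituted cyclohexane has one chair with the carboxyl group axial (E = A = 1.38 kcal/mol) and one with it equatorial (E = 0).
ΔE = 1.38 − 0 = 1.38 kcal/mol.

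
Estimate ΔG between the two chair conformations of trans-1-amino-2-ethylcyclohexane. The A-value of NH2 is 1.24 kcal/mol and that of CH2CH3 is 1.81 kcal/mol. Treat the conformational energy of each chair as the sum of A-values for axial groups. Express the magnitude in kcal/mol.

3.05 kcal/mol

C1 and C2 have opposite parity, so for the trans isomer the two substituents are e,e in one chair and a,a in the other.
Chair I (amino axial, ethyl axial): E = 3.05 kcal/mol.
Chair II (amino equatorial, ethyl equatorial): E = 0.00 kcal/mol.
ΔE = 3.05 − 0.00 = 3.05 kcal/mol; chair II is more stable.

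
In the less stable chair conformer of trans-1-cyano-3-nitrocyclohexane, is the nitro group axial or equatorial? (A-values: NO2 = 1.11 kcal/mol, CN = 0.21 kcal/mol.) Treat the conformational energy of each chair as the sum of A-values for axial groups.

C1 and C3 have the same parity, so for the trans isomer the two substituents are one axial and one equatorial in each chair.
Chair I (nitro axial, cyano equatorial): E = 1.11 kcal/mol.
Chair II (nitro equatorial, cyano axial): E = 0.21 kcal/mol.
Chair I is the less stable (higher-energy) conformer, and in that chair the nitro group is axial.

axial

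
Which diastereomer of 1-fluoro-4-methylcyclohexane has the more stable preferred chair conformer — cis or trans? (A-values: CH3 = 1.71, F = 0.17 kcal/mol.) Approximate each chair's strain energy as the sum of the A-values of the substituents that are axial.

At 1,4 positions (parity opposite): cis → (a,e or e,a); trans → (e,e or a,a).
Best chair for cis: E = 0.17 kcal/mol; best chair for trans: E = 0.00 kcal/mol.
The trans isomer is lower by 0.17 kcal/mol.

trans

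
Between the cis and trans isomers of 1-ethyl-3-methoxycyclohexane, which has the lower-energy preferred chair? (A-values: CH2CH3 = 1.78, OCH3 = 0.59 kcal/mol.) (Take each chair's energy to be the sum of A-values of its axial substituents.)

At 1,3 positions (parity same): cis → (e,e or a,a); trans → (a,e or e,a).
Best chair for cis: E = 0.00 kcal/mol; best chair for trans: E = 0.59 kcal/mol.
The cis isomer is lower by 0.59 kcal/mol.

cis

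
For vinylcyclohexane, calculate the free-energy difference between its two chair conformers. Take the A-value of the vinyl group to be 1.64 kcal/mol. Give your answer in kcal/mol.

A monosubstituted cyclohexane has one chair with the vinyl group axial (E = A = 1.64 kcal/mol) and one with it equatorial (E = 0).
ΔE = 1.64 − 0 = 1.64 kcal/mol.

1.64 kcal/mol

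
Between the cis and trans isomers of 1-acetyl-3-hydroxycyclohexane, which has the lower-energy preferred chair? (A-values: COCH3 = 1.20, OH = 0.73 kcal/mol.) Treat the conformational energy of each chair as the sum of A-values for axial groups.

At 1,3 positions (parity same): cis → (e,e or a,a); trans → (a,e or e,a).
Best chair for cis: E = 0.00 kcal/mol; best chair for trans: E = 0.73 kcal/mol.
The cis isomer is lower by 0.73 kcal/mol.

cis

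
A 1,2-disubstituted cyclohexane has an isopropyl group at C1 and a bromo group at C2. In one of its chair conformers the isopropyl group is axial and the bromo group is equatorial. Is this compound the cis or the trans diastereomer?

C1 and C2 have opposite parity, so their axial bonds point in opposite directions.
With opposite-parity carbons, two substituents on the same face are one axial and one equatorial; opposite faces give both axial or both equatorial.
Here the groups are axial/equatorial → same face → cis.

cis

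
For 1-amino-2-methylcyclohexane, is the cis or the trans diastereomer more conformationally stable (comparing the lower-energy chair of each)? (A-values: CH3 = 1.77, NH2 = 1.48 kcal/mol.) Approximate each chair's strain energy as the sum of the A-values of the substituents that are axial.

At 1,2 positions (parity opposite): cis → (a,e or e,a); trans → (e,e or a,a).
Best chair for cis: E = 1.48 kcal/mol; best chair for trans: E = 0.00 kcal/mol.
The trans isomer is lower by 1.48 kcal/mol.

trans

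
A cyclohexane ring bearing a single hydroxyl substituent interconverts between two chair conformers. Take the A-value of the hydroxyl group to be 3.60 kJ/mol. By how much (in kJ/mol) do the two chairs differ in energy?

A monosubstituted cyclohexane has one chair with the hydroxyl group axial (E = A = 3.60 kJ/mol) and one with it equatorial (E = 0).
ΔE = 3.60 − 0 = 3.60 kJ/mol.

3.60 kJ/mol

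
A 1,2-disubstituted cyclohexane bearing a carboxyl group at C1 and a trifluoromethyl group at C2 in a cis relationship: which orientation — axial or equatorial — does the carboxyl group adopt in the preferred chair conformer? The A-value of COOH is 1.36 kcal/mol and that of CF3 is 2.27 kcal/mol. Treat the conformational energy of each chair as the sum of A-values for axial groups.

C1 and C2 have opposite parity, so for the cis isomer the two substituents are one axial and one equatorial in each chair.
Chair I (carboxyl axial, trifluoromethyl equatorial): E = 1.36 kcal/mol.
Chair II (carboxyl equatorial, trifluoromethyl axial): E = 2.27 kcal/mol.
Chair I is the more stable (lower-energy) conformer, and in that chair the carboxyl group is axial.

axial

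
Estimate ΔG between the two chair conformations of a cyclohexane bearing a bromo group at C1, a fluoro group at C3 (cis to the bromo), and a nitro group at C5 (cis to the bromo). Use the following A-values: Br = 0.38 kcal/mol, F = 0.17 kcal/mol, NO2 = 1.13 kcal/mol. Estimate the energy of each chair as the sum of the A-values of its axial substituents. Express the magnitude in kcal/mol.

1.68 kcal/mol

Chair I (bromo axial, fluoro axial, nitro axial): E = 1.68 kcal/mol.
Chair II (bromo equatorial, fluoro equatorial, nitro equatorial): E = 0.00 kcal/mol.
ΔE = 1.68 − 0.00 = 1.68 kcal/mol; chair II is more stable.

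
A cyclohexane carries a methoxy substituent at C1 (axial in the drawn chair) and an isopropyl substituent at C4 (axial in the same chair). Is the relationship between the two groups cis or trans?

C1 and C4 have opposite parity, so their axial bonds point in opposite directions.
With opposite-parity carbons, two substituents on the same face are one axial and one equatorial; opposite faces give both axial or both equatorial.
Here the groups are axial/axial → opposite face → trans.

trans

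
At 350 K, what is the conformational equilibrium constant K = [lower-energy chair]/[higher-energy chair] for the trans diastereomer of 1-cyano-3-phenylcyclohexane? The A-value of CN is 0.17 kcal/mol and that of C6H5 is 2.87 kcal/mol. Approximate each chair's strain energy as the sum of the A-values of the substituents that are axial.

K ≈ 48.5

C1 and C3 have the same parity, so for the trans isomer the two substituents are one axial and one equatorial in each chair.
Chair I (cyano axial, phenyl equatorial): E = 0.17 kcal/mol; chair II (cyano equatorial, phenyl axial): E = 2.87 kcal/mol.
ΔG = 2.70 kcal/mol between the two chairs.
K = exp(ΔG/RT) with R = 1.987×10⁻³ kcal mol⁻¹ K⁻¹ and T = 350 K gives K ≈ 48.5.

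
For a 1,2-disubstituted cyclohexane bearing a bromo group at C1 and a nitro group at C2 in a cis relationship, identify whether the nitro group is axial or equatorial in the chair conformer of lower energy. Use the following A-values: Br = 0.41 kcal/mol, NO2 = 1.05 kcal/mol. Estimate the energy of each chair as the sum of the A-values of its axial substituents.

equatorial

C1 and C2 have opposite parity, so for the cis isomer the two substituents are one axial and one equatorial in each chair.
Chair I (bromo axial, nitro equatorial): E = 0.41 kcal/mol.
Chair II (bromo equatorial, nitro axial): E = 1.05 kcal/mol.
Chair I is the more stable (lower-energy) conformer, and in that chair the nitro group is equatorial.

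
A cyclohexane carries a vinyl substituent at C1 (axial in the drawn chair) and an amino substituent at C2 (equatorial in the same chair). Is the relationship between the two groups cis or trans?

cis

C1 and C2 have opposite parity, so their axial bonds point in opposite directions.
With opposite-parity carbons, two substituents on the same face are one axial and one equatorial; opposite faces give both axial or both equatorial.
Here the groups are axial/equatorial → same face → cis.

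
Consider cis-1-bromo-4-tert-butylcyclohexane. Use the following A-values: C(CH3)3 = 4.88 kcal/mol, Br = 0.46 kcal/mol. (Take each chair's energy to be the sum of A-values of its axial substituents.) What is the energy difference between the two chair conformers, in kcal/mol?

4.42 kcal/mol

C1 and C4 have opposite parity, so for the cis isomer the two substituents are one axial and one equatorial in each chair.
Chair I (tert-butyl axial, bromo equatorial): E = 4.88 kcal/mol.
Chair II (tert-butyl equatorial, bromo axial): E = 0.46 kcal/mol.
ΔE = 4.88 − 0.46 = 4.42 kcal/mol; chair II is more stable.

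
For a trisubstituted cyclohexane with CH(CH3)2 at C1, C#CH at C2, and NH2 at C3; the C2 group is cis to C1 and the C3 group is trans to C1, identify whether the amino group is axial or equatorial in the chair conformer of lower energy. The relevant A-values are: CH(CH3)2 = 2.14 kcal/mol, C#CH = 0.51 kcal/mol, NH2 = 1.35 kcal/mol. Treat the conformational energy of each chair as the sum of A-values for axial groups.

Chair I (isopropyl axial, ethynyl equatorial, amino equatorial): E = 2.14 kcal/mol.
Chair II (isopropyl equatorial, ethynyl axial, amino axial): E = 1.86 kcal/mol.
Chair II is the more stable (lower-energy) conformer, and in that chair the amino group is axial.

axial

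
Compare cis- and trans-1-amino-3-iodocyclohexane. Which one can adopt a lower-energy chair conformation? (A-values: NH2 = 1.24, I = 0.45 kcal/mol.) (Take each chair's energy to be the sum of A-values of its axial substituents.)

cis

At 1,3 positions (parity same): cis → (e,e or a,a); trans → (a,e or e,a).
Best chair for cis: E = 0.00 kcal/mol; best chair for trans: E = 0.45 kcal/mol.
The cis isomer is lower by 0.45 kcal/mol.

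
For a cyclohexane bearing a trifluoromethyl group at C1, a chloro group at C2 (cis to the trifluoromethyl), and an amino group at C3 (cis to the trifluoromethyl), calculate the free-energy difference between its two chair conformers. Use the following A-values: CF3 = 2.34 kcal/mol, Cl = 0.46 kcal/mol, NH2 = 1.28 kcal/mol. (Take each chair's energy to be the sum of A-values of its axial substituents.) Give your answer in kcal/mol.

3.16 kcal/mol

Chair I (trifluoromethyl axial, chloro equatorial, amino axial): E = 3.62 kcal/mol.
Chair II (trifluoromethyl equatorial, chloro axial, amino equatorial): E = 0.46 kcal/mol.
ΔE = 3.62 − 0.46 = 3.16 kcal/mol; chair II is more stable.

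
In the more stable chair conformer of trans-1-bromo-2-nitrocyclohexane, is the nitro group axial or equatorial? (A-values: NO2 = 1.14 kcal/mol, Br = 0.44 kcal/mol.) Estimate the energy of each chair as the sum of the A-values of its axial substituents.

equatorial

C1 and C2 have opposite parity, so for the trans isomer the two substituents are e,e in one chair and a,a in the other.
Chair I (nitro axial, bromo axial): E = 1.58 kcal/mol.
Chair II (nitro equatorial, bromo equatorial): E = 0.00 kcal/mol.
Chair II is the more stable (lower-energy) conformer, and in that chair the nitro group is equatorial.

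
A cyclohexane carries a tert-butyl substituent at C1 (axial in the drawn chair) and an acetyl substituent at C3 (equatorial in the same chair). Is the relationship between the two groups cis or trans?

C1 and C3 have the same parity, so their axial bonds point in the same direction.
With same-parity carbons, two substituents on the same face are both axial or both equatorial; opposite faces give one of each.
Here the groups are axial/equatorial → opposite face → trans.

trans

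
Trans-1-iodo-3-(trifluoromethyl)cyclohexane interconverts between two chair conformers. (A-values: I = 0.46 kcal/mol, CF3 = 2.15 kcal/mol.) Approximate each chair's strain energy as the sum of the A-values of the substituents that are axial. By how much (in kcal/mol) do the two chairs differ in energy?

C1 and C3 have the same parity, so for the trans isomer the two substituents are one axial and one equatorial in each chair.
Chair I (iodo axial, trifluoromethyl equatorial): E = 0.46 kcal/mol.
Chair II (iodo equatorial, trifluoromethyl axial): E = 2.15 kcal/mol.
ΔE = 2.15 − 0.46 = 1.69 kcal/mol; chair I is more stable.

1.69 kcal/mol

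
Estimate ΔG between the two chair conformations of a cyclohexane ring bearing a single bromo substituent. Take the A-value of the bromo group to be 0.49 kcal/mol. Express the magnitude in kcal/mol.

A monosubstituted cyclohexane has one chair with the bromo group axial (E = A = 0.49 kcal/mol) and one with it equatorial (E = 0).
ΔE = 0.49 − 0 = 0.49 kcal/mol.

0.49 kcal/mol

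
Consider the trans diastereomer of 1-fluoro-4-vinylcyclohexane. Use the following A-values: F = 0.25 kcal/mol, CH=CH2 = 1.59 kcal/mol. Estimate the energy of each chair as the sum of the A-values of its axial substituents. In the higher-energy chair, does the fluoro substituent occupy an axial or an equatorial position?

C1 and C4 have opposite parity, so for the trans isomer the two substituents are e,e in one chair and a,a in the other.
Chair I (fluoro axial, vinyl axial): E = 1.84 kcal/mol.
Chair II (fluoro equatorial, vinyl equatorial): E = 0.00 kcal/mol.
Chair I is the less stable (higher-energy) conformer, and in that chair the fluoro group is axial.

axial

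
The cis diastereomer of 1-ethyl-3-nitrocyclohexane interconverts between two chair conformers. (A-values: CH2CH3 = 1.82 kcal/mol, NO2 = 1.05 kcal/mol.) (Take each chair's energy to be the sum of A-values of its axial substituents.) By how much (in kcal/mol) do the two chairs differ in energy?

C1 and C3 have the same parity, so for the cis isomer the two substituents are e,e in one chair and a,a in the other.
Chair I (ethyl axial, nitro axial): E = 2.87 kcal/mol.
Chair II (ethyl equatorial, nitro equatorial): E = 0.00 kcal/mol.
ΔE = 2.87 − 0.00 = 2.87 kcal/mol; chair II is more stable.

2.87 kcal/mol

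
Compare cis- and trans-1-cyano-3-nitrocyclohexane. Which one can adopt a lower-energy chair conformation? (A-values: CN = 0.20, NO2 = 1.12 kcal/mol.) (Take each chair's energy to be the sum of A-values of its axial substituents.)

At 1,3 positions (parity same): cis → (e,e or a,a); trans → (a,e or e,a).
Best chair for cis: E = 0.00 kcal/mol; best chair for trans: E = 0.20 kcal/mol.
The cis isomer is lower by 0.20 kcal/mol.

cis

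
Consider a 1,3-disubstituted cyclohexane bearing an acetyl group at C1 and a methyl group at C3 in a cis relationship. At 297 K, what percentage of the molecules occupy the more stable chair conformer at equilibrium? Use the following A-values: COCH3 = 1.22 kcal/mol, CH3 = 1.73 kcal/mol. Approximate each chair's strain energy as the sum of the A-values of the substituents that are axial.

C1 and C3 have the same parity, so for the cis isomer the two substituents are e,e in one chair and a,a in the other.
Chair I (acetyl axial, methyl axial): E = 2.95 kcal/mol; chair II (acetyl equatorial, methyl equatorial): E = 0.00 kcal/mol.
ΔG = 2.95 kcal/mol between the two chairs.
K = exp(ΔG/RT) with R = 1.987×10⁻³ kcal mol⁻¹ K⁻¹ and T = 297 K gives K ≈ 148.
Fraction in the lower-energy chair = K/(K+1) = 99.3%.

99.3%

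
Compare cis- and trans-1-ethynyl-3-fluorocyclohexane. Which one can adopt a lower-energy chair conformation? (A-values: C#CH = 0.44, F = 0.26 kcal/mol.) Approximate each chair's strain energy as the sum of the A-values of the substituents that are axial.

cis

At 1,3 positions (parity same): cis → (e,e or a,a); trans → (a,e or e,a).
Best chair for cis: E = 0.00 kcal/mol; best chair for trans: E = 0.26 kcal/mol.
The cis isomer is lower by 0.26 kcal/mol.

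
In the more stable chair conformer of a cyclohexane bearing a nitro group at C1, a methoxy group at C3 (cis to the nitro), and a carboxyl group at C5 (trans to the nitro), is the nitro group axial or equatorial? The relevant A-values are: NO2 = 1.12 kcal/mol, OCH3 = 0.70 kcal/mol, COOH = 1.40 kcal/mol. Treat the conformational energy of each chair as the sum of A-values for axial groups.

equatorial

Chair I (nitro axial, methoxy axial, carboxyl equatorial): E = 1.82 kcal/mol.
Chair II (nitro equatorial, methoxy equatorial, carboxyl axial): E = 1.40 kcal/mol.
Chair II is the more stable (lower-energy) conformer, and in that chair the nitro group is equatorial.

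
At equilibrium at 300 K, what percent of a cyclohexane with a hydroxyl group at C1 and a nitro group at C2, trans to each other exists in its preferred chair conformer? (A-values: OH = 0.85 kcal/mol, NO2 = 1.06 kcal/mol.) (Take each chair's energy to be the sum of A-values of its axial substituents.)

96.1%

C1 and C2 have opposite parity, so for the trans isomer the two substituents are e,e in one chair and a,a in the other.
Chair I (hydroxyl axial, nitro axial): E = 1.91 kcal/mol; chair II (hydroxyl equatorial, nitro equatorial): E = 0.00 kcal/mol.
ΔG = 1.91 kcal/mol between the two chairs.
K = exp(ΔG/RT) with R = 1.987×10⁻³ kcal mol⁻¹ K⁻¹ and T = 300 K gives K ≈ 24.6.
Fraction in the lower-energy chair = K/(K+1) = 96.1%.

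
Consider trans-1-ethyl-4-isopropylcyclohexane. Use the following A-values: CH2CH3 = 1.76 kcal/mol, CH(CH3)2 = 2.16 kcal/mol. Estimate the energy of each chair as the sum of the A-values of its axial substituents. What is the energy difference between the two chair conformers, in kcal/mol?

C1 and C4 have opposite parity, so for the trans isomer the two substituents are e,e in one chair and a,a in the other.
Chair I (ethyl axial, isopropyl axial): E = 3.92 kcal/mol.
Chair II (ethyl equatorial, isopropyl equatorial): E = 0.00 kcal/mol.
ΔE = 3.92 − 0.00 = 3.92 kcal/mol; chair II is more stable.

3.92 kcal/mol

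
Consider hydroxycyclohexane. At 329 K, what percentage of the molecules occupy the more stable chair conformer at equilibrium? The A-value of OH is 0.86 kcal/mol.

78.8%

One chair has the hydroxyl group axial (E = 0.86 kcal/mol) and the other has it equatorial (E = 0).
ΔG = 0.86 kcal/mol between the two chairs.
K = exp(ΔG/RT) with R = 1.987×10⁻³ kcal mol⁻¹ K⁻¹ and T = 329 K gives K ≈ 3.73.
Fraction in the lower-energy chair = K/(K+1) = 78.8%.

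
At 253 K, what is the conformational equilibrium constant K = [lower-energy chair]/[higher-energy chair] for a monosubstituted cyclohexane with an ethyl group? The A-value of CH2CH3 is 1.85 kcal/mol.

K ≈ 39.6

One chair has the ethyl group axial (E = 1.85 kcal/mol) and the other has it equatorial (E = 0).
ΔG = 1.85 kcal/mol between the two chairs.
K = exp(ΔG/RT) with R = 1.987×10⁻³ kcal mol⁻¹ K⁻¹ and T = 253 K gives K ≈ 39.6.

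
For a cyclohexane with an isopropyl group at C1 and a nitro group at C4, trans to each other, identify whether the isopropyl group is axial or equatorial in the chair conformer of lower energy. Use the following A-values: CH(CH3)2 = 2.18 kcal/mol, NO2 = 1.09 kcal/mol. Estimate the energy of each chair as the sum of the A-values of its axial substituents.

equatorial

C1 and C4 have opposite parity, so for the trans isomer the two substituents are e,e in one chair and a,a in the other.
Chair I (isopropyl axial, nitro axial): E = 3.27 kcal/mol.
Chair II (isopropyl equatorial, nitro equatorial): E = 0.00 kcal/mol.
Chair II is the more stable (lower-energy) conformer, and in that chair the isopropyl group is equatorial.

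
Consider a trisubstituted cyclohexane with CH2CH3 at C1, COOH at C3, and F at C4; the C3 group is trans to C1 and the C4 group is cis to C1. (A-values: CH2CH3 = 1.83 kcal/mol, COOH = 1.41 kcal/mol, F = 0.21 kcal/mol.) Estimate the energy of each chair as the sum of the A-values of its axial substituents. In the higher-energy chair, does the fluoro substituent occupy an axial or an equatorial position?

Chair I (ethyl axial, carboxyl equatorial, fluoro equatorial): E = 1.83 kcal/mol.
Chair II (ethyl equatorial, carboxyl axial, fluoro axial): E = 1.62 kcal/mol.
Chair I is the less stable (higher-energy) conformer, and in that chair the fluoro group is equatorial.

equatorial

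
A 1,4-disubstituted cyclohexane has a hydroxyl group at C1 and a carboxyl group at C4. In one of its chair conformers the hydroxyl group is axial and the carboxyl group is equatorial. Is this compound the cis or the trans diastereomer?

C1 and C4 have opposite parity, so their axial bonds point in opposite directions.
With opposite-parity carbons, two substituents on the same face are one axial and one equatorial; opposite faces give both axial or both equatorial.
Here the groups are axial/equatorial → same face → cis.

cis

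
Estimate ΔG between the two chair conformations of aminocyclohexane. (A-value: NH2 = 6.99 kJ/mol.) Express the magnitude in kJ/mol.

6.99 kJ/mol

A monosubstituted cyclohexane has one chair with the amino group axial (E = A = 6.99 kJ/mol) and one with it equatorial (E = 0).
ΔE = 6.99 − 0 = 6.99 kJ/mol.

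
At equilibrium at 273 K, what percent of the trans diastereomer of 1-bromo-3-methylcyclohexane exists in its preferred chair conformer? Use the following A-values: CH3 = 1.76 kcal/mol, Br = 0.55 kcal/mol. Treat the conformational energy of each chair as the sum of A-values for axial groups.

90.3%

C1 and C3 have the same parity, so for the trans isomer the two substituents are one axial and one equatorial in each chair.
Chair I (methyl axial, bromo equatorial): E = 1.76 kcal/mol; chair II (methyl equatorial, bromo axial): E = 0.55 kcal/mol.
ΔG = 1.21 kcal/mol between the two chairs.
K = exp(ΔG/RT) with R = 1.987×10⁻³ kcal mol⁻¹ K⁻¹ and T = 273 K gives K ≈ 9.31.
Fraction in the lower-energy chair = K/(K+1) = 90.3%.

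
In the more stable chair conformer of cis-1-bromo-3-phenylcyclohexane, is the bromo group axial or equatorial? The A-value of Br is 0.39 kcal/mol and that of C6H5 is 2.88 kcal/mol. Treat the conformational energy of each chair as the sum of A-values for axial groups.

equatorial

C1 and C3 have the same parity, so for the cis isomer the two substituents are e,e in one chair and a,a in the other.
Chair I (bromo axial, phenyl axial): E = 3.27 kcal/mol.
Chair II (bromo equatorial, phenyl equatorial): E = 0.00 kcal/mol.
Chair II is the more stable (lower-energy) conformer, and in that chair the bromo group is equatorial.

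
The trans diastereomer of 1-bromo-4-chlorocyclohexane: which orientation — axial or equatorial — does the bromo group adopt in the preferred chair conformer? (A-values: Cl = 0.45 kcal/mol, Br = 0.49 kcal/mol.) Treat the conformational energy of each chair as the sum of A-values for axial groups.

C1 and C4 have opposite parity, so for the trans isomer the two substituents are e,e in one chair and a,a in the other.
Chair I (chloro axial, bromo axial): E = 0.94 kcal/mol.
Chair II (chloro equatorial, bromo equatorial): E = 0.00 kcal/mol.
Chair II is the more stable (lower-energy) conformer, and in that chair the bromo group is equatorial.

equatorial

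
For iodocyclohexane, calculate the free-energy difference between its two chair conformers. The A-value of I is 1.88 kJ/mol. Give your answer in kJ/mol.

A monosubstituted cyclohexane has one chair with the iodo group axial (E = A = 1.88 kJ/mol) and one with it equatorial (E = 0).
ΔE = 1.88 − 0 = 1.88 kJ/mol.

1.88 kJ/mol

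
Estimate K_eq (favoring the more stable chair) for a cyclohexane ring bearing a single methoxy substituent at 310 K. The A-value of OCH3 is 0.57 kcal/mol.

K ≈ 2.52

One chair has the methoxy group axial (E = 0.57 kcal/mol) and the other has it equatorial (E = 0).
ΔG = 0.57 kcal/mol between the two chairs.
K = exp(ΔG/RT) with R = 1.987×10⁻³ kcal mol⁻¹ K⁻¹ and T = 310 K gives K ≈ 2.52.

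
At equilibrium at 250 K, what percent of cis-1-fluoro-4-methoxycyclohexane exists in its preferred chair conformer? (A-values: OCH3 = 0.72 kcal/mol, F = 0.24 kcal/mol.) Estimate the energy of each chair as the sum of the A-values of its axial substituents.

C1 and C4 have opposite parity, so for the cis isomer the two substituents are one axial and one equatorial in each chair.
Chair I (methoxy axial, fluoro equatorial): E = 0.72 kcal/mol; chair II (methoxy equatorial, fluoro axial): E = 0.24 kcal/mol.
ΔG = 0.48 kcal/mol between the two chairs.
K = exp(ΔG/RT) with R = 1.987×10⁻³ kcal mol⁻¹ K⁻¹ and T = 250 K gives K ≈ 2.63.
Fraction in the lower-energy chair = K/(K+1) = 72.4%.

72.4%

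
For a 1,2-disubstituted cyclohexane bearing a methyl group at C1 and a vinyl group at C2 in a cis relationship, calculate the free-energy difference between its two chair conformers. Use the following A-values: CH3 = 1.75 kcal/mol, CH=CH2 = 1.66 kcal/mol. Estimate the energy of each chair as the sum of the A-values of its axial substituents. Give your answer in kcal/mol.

C1 and C2 have opposite parity, so for the cis isomer the two substituents are one axial and one equatorial in each chair.
Chair I (methyl axial, vinyl equatorial): E = 1.75 kcal/mol.
Chair II (methyl equatorial, vinyl axial): E = 1.66 kcal/mol.
ΔE = 1.75 − 1.66 = 0.09 kcal/mol; chair II is more stable.

0.09 kcal/mol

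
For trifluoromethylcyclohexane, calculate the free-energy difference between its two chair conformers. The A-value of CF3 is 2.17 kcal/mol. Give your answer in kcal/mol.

2.17 kcal/mol

A monosubstituted cyclohexane has one chair with the trifluoromethyl group axial (E = A = 2.17 kcal/mol) and one with it equatorial (E = 0).
ΔE = 2.17 − 0 = 2.17 kcal/mol.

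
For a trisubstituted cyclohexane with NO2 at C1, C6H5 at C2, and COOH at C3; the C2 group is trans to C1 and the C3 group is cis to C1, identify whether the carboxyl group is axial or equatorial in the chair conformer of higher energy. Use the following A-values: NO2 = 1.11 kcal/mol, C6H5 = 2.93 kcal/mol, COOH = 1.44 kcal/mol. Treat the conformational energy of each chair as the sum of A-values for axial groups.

axial

Chair I (nitro axial, phenyl axial, carboxyl axial): E = 5.48 kcal/mol.
Chair II (nitro equatorial, phenyl equatorial, carboxyl equatorial): E = 0.00 kcal/mol.
Chair I is the less stable (higher-energy) conformer, and in that chair the carboxyl group is axial.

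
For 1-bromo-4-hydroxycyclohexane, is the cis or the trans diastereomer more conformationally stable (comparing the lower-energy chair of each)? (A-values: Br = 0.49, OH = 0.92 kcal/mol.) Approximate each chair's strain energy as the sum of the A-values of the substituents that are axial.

At 1,4 positions (parity opposite): cis → (a,e or e,a); trans → (e,e or a,a).
Best chair for cis: E = 0.49 kcal/mol; best chair for trans: E = 0.00 kcal/mol.
The trans isomer is lower by 0.49 kcal/mol.

trans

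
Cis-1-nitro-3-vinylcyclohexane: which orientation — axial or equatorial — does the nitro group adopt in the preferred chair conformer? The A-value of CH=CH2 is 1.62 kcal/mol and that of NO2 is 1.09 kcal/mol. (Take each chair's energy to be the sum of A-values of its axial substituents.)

equatorial

C1 and C3 have the same parity, so for the cis isomer the two substituents are e,e in one chair and a,a in the other.
Chair I (vinyl axial, nitro axial): E = 2.71 kcal/mol.
Chair II (vinyl equatorial, nitro equatorial): E = 0.00 kcal/mol.
Chair II is the more stable (lower-energy) conformer, and in that chair the nitro group is equatorial.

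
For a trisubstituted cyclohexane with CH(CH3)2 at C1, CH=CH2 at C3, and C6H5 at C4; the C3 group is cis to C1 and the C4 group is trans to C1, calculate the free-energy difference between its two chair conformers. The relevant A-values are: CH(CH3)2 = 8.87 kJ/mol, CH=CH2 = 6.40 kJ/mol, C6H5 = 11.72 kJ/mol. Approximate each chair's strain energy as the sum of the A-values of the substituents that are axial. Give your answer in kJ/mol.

Chair I (isopropyl axial, vinyl axial, phenyl axial): E = 26.99 kJ/mol.
Chair II (isopropyl equatorial, vinyl equatorial, phenyl equatorial): E = 0.00 kJ/mol.
ΔE = 26.99 − 0.00 = 26.99 kJ/mol; chair II is more stable.

26.99 kJ/mol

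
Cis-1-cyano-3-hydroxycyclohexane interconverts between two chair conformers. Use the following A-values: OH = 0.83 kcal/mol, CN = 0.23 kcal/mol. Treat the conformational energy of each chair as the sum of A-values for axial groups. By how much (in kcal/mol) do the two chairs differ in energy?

1.06 kcal/mol

C1 and C3 have the same parity, so for the cis isomer the two substituents are e,e in one chair and a,a in the other.
Chair I (hydroxyl axial, cyano axial): E = 1.06 kcal/mol.
Chair II (hydroxyl equatorial, cyano equatorial): E = 0.00 kcal/mol.
ΔE = 1.06 − 0.00 = 1.06 kcal/mol; chair II is more stable.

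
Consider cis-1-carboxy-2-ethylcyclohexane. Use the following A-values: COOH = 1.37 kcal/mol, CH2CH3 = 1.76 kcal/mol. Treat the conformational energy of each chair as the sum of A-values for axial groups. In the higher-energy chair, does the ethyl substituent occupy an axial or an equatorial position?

C1 and C2 have opposite parity, so for the cis isomer the two substituents are one axial and one equatorial in each chair.
Chair I (carboxyl axial, ethyl equatorial): E = 1.37 kcal/mol.
Chair II (carboxyl equatorial, ethyl axial): E = 1.76 kcal/mol.
Chair II is the less stable (higher-energy) conformer, and in that chair the ethyl group is axial.

axial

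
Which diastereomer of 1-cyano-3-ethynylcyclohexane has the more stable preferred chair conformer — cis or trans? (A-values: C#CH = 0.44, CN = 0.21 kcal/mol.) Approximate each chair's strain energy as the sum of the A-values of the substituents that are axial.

At 1,3 positions (parity same): cis → (e,e or a,a); trans → (a,e or e,a).
Best chair for cis: E = 0.00 kcal/mol; best chair for trans: E = 0.21 kcal/mol.
The cis isomer is lower by 0.21 kcal/mol.

cis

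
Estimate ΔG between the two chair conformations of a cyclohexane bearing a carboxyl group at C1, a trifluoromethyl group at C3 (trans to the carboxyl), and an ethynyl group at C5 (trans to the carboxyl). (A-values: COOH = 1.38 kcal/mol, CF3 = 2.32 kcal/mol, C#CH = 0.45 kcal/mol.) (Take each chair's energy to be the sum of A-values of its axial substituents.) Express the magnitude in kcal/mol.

1.39 kcal/mol

Chair I (carboxyl axial, trifluoromethyl equatorial, ethynyl equatorial): E = 1.38 kcal/mol.
Chair II (carboxyl equatorial, trifluoromethyl axial, ethynyl axial): E = 2.77 kcal/mol.
ΔE = 2.77 − 1.38 = 1.39 kcal/mol; chair I is more stable.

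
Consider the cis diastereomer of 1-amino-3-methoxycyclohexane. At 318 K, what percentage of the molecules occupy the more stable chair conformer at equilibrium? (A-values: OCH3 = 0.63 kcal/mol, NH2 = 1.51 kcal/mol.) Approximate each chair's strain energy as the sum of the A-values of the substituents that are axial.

C1 and C3 have the same parity, so for the cis isomer the two substituents are e,e in one chair and a,a in the other.
Chair I (methoxy axial, amino axial): E = 2.14 kcal/mol; chair II (methoxy equatorial, amino equatorial): E = 0.00 kcal/mol.
ΔG = 2.14 kcal/mol between the two chairs.
K = exp(ΔG/RT) with R = 1.987×10⁻³ kcal mol⁻¹ K⁻¹ and T = 318 K gives K ≈ 29.6.
Fraction in the lower-energy chair = K/(K+1) = 96.7%.

96.7%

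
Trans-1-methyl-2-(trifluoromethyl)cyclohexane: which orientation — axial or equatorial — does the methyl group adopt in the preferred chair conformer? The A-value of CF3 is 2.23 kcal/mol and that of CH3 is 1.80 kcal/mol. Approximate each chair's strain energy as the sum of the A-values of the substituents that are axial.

C1 and C2 have opposite parity, so for the trans isomer the two substituents are e,e in one chair and a,a in the other.
Chair I (trifluoromethyl axial, methyl axial): E = 4.03 kcal/mol.
Chair II (trifluoromethyl equatorial, methyl equatorial): E = 0.00 kcal/mol.
Chair II is the more stable (lower-energy) conformer, and in that chair the methyl group is equatorial.

equatorial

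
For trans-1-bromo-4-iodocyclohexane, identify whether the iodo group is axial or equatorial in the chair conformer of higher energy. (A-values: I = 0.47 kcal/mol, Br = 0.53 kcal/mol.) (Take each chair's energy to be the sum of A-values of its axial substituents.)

C1 and C4 have opposite parity, so for the trans isomer the two substituents are e,e in one chair and a,a in the other.
Chair I (iodo axial, bromo axial): E = 1.00 kcal/mol.
Chair II (iodo equatorial, bromo equatorial): E = 0.00 kcal/mol.
Chair I is the less stable (higher-energy) conformer, and in that chair the iodo group is axial.

axial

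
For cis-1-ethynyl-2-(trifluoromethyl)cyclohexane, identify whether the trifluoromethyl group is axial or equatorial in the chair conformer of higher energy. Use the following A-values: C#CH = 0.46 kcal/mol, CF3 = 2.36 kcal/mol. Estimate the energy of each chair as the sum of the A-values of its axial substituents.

C1 and C2 have opposite parity, so for the cis isomer the two substituents are one axial and one equatorial in each chair.
Chair I (ethynyl axial, trifluoromethyl equatorial): E = 0.46 kcal/mol.
Chair II (ethynyl equatorial, trifluoromethyl axial): E = 2.36 kcal/mol.
Chair II is the less stable (higher-energy) conformer, and in that chair the trifluoromethyl group is axial.

axial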